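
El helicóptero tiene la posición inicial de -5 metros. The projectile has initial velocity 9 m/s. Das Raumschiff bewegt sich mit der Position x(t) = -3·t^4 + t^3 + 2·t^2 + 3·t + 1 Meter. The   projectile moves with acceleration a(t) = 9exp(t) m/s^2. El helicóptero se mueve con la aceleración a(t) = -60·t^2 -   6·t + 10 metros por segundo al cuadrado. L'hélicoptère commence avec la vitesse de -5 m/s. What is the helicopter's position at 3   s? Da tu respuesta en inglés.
Starting from acceleration a(t) = -60·t^2 - 6·t + 10, we take 2 integrals. Finding the integral of a(t) and using v(0) = -5: v(t) = -20·t^3 - 3·t^2 + 10·t - 5. The antiderivative of velocity is position. Using x(0) = -5, we get x(t) = -5·t^4 - t^3 + 5·t^2 - 5·t - 5. From the given position equation x(t) = -5·t^4 - t^3 + 5·t^2 - 5·t - 5, we substitute t = 3 to get x = -407.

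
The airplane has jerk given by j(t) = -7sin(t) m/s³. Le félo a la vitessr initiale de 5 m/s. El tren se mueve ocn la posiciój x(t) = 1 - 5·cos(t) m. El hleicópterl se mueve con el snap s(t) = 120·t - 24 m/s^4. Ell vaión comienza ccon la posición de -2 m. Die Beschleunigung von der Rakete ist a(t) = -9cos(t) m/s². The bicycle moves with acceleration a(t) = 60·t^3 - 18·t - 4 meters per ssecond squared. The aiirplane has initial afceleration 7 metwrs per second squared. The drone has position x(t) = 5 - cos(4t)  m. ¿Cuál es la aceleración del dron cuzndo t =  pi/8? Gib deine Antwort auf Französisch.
En partant de la position x(t) = 5 - cos(4·t), nous prenons 2 dérivées. En prenant d/dt de x(t), nous trouvons v(t) = 4·sin(4·t). En prenant d/dt de v(t), nous trouvons a(t) = 16·cos(4·t). Nous avons l'accélération a(t) = 16·cos(4·t). En substituant t = pi/8: a(pi/8) = 0.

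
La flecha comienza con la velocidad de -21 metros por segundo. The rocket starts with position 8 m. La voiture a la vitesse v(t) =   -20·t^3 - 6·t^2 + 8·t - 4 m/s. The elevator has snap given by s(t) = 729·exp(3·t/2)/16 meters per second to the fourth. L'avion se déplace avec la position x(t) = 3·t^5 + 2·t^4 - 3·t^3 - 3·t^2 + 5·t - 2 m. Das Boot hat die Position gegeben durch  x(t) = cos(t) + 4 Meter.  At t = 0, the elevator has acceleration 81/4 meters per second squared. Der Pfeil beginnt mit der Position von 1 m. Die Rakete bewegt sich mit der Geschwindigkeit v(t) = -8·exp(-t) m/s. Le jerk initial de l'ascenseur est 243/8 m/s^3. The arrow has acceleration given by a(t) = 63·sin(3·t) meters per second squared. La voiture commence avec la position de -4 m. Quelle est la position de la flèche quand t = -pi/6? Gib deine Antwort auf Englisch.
To find the answer, we compute 2 antiderivatives of a(t) = 63·sin(3·t). The integral of acceleration, with v(0) = -21, gives velocity: v(t) = -21·cos(3·t). The antiderivative of velocity is position. Using x(0) = 1, we get x(t) = 1 - 7·sin(3·t). Using x(t) = 1 - 7·sin(3·t) and substituting t = -pi/6, we find x = 8.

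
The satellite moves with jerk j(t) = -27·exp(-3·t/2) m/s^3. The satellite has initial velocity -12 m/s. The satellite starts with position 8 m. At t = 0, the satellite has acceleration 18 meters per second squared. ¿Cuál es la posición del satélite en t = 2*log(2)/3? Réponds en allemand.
Wir müssen unsere Gleichung für den Ruck j(t) = -27·exp(-3·t/2) 3-mal integrieren. Mit ∫j(t)dt und Anwendung von a(0) = 18, finden wir a(t) = 18·exp(-3·t/2). Das Integral von der Beschleunigung ist die Geschwindigkeit. Mit v(0) = -12 erhalten wir v(t) = -12·exp(-3·t/2). Das Integral von der Geschwindigkeit, mit x(0) = 8, ergibt die Position: x(t) = 8·exp(-3·t/2). Mit x(t) = 8·exp(-3·t/2) und Einsetzen von t = 2*log(2)/3, finden wir x = 4.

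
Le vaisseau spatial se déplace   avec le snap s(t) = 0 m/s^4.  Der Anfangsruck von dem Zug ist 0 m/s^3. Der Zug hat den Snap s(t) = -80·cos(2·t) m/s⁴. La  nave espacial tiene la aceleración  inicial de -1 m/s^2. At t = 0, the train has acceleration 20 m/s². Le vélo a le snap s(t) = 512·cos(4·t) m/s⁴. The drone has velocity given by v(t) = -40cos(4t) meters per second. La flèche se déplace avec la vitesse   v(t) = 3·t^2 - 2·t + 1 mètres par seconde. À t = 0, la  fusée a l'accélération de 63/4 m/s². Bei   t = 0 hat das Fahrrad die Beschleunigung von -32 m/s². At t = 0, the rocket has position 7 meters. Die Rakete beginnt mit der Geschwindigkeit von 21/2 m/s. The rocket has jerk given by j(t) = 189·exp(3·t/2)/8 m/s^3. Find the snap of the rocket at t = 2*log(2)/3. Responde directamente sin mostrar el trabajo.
The answer is 567/8.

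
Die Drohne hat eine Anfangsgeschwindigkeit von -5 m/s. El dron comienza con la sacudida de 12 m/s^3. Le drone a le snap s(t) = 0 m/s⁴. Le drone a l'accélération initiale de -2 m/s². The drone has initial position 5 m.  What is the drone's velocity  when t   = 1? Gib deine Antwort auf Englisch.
To solve this, we need to take 3 integrals of our snap equation s(t) = 0. The integral of snap, with j(0) = 12, gives jerk: j(t) = 12. Taking ∫j(t)dt and applying a(0) = -2, we find a(t) = 12·t - 2. Finding the antiderivative of a(t) and using v(0) = -5: v(t) = 6·t^2 - 2·t - 5. We have velocity v(t) = 6·t^2 - 2·t - 5. Substituting t = 1: v(1) = -1.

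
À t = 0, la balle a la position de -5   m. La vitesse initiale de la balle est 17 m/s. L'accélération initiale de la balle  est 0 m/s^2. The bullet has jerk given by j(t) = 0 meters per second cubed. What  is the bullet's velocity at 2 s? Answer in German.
Wir müssen unsere Gleichung für den Ruck j(t) = 0 2-mal integrieren. Durch Integration von dem Ruck und Verwendung der Anfangsbedingung a(0) = 0, erhalten wir a(t) = 0. Die Stammfunktion von der Beschleunigung, mit v(0) = 17, ergibt die Geschwindigkeit: v(t) = 17. Aus der Gleichung für die Geschwindigkeit v(t) = 17, setzen wir t = 2 ein und erhalten v = 17.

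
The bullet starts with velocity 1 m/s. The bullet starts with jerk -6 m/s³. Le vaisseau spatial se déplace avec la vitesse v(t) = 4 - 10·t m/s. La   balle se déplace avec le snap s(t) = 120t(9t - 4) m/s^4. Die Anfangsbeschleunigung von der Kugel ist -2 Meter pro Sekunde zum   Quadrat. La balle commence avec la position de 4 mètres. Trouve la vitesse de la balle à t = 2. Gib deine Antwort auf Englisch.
To find the answer, we compute 3 antiderivatives of s(t) = 120·t·(9·t - 4). The antiderivative of snap, with j(0) = -6, gives jerk: j(t) = 360·t^3 - 240·t^2 - 6. The integral of jerk, with a(0) = -2, gives acceleration: a(t) = 90·t^4 - 80·t^3 - 6·t - 2. Integrating acceleration and using the initial condition v(0) = 1, we get v(t) = 18·t^5 - 20·t^4 - 3·t^2 - 2·t + 1. Using v(t) = 18·t^5 - 20·t^4 - 3·t^2 - 2·t + 1 and substituting t = 2, we find v = 241.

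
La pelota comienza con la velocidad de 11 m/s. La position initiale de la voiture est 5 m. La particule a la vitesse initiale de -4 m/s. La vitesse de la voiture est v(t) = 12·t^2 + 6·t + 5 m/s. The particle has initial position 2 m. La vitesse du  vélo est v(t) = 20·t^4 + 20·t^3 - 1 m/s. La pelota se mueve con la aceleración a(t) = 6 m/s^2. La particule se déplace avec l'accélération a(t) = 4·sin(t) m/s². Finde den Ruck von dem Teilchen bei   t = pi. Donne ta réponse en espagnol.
Para resolver esto, necesitamos tomar 1 derivada de nuestra ecuación de la aceleración a(t) = 4·sin(t). Derivando la aceleración, obtenemos la sacudida: j(t) = 4·cos(t). De la ecuación de la sacudida j(t) = 4·cos(t), sustituimos t = pi para obtener j = -4.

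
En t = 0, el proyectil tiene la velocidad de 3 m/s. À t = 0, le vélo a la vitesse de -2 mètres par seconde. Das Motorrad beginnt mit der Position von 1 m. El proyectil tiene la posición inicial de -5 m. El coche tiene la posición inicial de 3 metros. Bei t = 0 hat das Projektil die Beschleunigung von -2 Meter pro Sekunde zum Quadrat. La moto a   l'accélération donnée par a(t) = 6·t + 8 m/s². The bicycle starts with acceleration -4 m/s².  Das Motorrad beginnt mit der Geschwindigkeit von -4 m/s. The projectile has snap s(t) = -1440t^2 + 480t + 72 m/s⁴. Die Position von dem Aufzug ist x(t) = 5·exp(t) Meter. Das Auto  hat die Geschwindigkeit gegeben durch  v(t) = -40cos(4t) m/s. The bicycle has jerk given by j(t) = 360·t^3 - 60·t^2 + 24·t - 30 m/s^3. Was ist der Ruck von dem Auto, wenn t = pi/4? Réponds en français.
Nous devons dériver notre équation de la vitesse v(t) = -40·cos(4·t) 2 fois. La dérivée de la vitesse donne l'accélération: a(t) = 160·sin(4·t). En dérivant l'accélération, nous obtenons le jerk: j(t) = 640·cos(4·t). En utilisant j(t) = 640·cos(4·t) et en substituant t = pi/4, nous trouvons j = -640.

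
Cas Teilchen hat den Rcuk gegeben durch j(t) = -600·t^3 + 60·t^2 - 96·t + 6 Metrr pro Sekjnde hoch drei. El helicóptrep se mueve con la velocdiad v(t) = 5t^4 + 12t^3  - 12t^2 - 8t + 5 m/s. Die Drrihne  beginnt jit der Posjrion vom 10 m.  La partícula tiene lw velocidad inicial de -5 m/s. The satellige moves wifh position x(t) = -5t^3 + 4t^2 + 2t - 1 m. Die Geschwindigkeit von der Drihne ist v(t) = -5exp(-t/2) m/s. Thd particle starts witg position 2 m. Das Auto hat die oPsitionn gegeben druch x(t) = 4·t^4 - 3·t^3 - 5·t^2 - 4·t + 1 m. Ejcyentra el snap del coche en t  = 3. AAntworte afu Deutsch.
Ausgehend von der Position x(t) = 4·t^4 - 3·t^3 - 5·t^2 - 4·t + 1, nehmen wir 4 Ableitungen. Die Ableitung von der Position ergibt die Geschwindigkeit: v(t) = 16·t^3 - 9·t^2 - 10·t - 4. Mit d/dt von v(t) finden wir a(t) = 48·t^2 - 18·t - 10. Mit d/dt von a(t) finden wir j(t) = 96·t - 18. Die Ableitung von dem Ruck ergibt den Snap: s(t) = 96. Mit s(t) = 96 und Einsetzen von t = 3, finden wir s = 96.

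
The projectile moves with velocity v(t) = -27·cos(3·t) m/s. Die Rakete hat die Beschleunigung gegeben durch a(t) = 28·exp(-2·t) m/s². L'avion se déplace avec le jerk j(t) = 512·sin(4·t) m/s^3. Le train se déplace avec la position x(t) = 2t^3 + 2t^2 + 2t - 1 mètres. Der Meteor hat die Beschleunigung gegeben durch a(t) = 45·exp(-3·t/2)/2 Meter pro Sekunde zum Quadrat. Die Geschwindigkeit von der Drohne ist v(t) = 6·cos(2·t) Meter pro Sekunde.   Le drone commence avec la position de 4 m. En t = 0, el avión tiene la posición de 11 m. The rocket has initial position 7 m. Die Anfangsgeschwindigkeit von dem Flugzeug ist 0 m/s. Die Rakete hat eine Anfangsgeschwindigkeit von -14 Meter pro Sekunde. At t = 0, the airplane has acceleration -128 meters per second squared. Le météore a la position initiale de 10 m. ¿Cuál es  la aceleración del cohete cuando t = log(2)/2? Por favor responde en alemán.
Wir haben die Beschleunigung a(t) = 28·exp(-2·t). Durch Einsetzen von t = log(2)/2: a(log(2)/2) = 14.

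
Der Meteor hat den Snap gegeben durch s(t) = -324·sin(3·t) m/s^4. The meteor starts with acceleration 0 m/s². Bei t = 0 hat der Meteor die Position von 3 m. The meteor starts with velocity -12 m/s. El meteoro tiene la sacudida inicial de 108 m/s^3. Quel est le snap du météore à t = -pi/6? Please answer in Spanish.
Tenemos el snap s(t) = -324·sin(3·t). Sustituyendo t = -pi/6: s(-pi/6) = 324.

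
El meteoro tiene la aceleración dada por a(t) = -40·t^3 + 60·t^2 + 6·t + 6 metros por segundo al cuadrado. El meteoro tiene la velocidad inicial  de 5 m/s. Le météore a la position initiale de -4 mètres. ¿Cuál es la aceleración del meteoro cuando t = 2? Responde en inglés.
Using a(t) = -40·t^3 + 60·t^2 + 6·t + 6 and substituting t = 2, we find a = -62.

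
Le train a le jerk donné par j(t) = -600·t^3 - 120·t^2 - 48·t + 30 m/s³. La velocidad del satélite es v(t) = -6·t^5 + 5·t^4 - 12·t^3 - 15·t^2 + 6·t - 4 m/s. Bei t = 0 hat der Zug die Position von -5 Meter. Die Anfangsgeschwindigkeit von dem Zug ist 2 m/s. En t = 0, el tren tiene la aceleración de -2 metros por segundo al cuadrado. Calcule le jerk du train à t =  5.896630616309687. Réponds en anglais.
Using j(t) = -600·t^3 - 120·t^2 - 48·t + 30 and substituting t = 5.896630616309687, we find j = -127441.870284556.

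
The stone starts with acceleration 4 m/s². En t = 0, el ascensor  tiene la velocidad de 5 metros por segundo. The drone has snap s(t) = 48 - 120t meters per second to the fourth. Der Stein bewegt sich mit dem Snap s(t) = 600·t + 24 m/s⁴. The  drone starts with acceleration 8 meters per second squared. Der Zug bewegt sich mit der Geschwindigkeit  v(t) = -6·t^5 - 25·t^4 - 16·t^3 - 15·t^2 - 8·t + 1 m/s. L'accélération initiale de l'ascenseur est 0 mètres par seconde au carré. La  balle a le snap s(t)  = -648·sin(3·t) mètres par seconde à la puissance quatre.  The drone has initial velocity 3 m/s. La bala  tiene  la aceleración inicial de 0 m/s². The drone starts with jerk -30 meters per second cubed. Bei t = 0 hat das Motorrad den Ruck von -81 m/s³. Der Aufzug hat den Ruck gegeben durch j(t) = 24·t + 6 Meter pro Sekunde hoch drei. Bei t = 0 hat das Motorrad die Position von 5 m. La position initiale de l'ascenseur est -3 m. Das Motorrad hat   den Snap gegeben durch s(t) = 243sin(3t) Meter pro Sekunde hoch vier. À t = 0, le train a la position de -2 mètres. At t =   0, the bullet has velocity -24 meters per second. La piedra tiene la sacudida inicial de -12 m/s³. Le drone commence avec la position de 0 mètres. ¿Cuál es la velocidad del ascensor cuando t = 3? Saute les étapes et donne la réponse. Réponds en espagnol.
v(3) = 140.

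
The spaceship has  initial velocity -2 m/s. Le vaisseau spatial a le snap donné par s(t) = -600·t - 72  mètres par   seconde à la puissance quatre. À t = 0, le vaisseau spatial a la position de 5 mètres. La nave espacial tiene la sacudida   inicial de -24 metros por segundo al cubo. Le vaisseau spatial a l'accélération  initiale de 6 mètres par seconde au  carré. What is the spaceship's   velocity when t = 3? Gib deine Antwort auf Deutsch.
Um dies zu lösen, müssen wir 3 Integrale unserer Gleichung für den Snap s(t) = -600·t - 72 finden. Durch Integration von dem Snap und Verwendung der Anfangsbedingung j(0) = -24, erhalten wir j(t) = -300·t^2 - 72·t - 24. Die Stammfunktion von dem Ruck ist die Beschleunigung. Mit a(0) = 6 erhalten wir a(t) = -100·t^3 - 36·t^2 - 24·t + 6. Mit ∫a(t)dt und Anwendung von v(0) = -2, finden wir v(t) = -25·t^4 - 12·t^3 - 12·t^2 + 6·t - 2. Mit v(t) = -25·t^4 - 12·t^3 - 12·t^2 + 6·t - 2 und Einsetzen von t = 3, finden wir v = -2441.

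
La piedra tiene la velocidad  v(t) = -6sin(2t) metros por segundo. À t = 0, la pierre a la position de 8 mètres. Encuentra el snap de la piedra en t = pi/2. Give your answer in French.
En partant de la vitesse v(t) = -6·sin(2·t), nous prenons 3 dérivées. En dérivant la vitesse, nous obtenons l'accélération: a(t) = -12·cos(2·t). La dérivée de l'accélération donne le jerk: j(t) = 24·sin(2·t). En prenant d/dt de j(t), nous trouvons s(t) = 48·cos(2·t). Nous avons le snap s(t) = 48·cos(2·t). En substituant t = pi/2: s(pi/2) = -48.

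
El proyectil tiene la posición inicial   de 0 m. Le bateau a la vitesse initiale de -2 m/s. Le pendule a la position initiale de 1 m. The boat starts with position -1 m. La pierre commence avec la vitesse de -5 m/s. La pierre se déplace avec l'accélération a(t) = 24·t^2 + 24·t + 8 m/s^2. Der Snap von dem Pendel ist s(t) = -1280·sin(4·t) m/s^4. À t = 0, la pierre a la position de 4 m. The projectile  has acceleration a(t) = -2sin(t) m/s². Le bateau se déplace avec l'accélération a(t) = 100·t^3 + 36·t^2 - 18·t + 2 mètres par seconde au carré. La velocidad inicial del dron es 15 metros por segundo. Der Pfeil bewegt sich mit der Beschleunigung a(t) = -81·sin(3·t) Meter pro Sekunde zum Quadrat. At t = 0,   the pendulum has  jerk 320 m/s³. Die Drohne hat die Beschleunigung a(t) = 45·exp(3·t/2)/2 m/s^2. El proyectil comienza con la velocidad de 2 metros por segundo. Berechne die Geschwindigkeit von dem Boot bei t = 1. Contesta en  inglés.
To find the answer, we compute 1 antiderivative of a(t) = 100·t^3 + 36·t^2 - 18·t + 2. The integral of acceleration, with v(0) = -2, gives velocity: v(t) = 25·t^4 + 12·t^3 - 9·t^2 + 2·t - 2. From the given velocity equation v(t) = 25·t^4 + 12·t^3 - 9·t^2 + 2·t - 2, we substitute t = 1 to get v = 28.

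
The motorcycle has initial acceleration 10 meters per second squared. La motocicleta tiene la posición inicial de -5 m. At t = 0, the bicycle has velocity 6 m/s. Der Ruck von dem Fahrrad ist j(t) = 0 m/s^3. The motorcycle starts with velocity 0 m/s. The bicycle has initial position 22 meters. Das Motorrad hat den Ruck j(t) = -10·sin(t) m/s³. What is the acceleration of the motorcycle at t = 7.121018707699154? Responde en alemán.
Ausgehend von dem Ruck j(t) = -10·sin(t), nehmen wir 1 Integral. Die Stammfunktion von dem Ruck ist die Beschleunigung. Mit a(0) = 10 erhalten wir a(t) = 10·cos(t). Mit a(t) = 10·cos(t) und Einsetzen von t = 7.121018707699154, finden wir a = 6.69074601390128.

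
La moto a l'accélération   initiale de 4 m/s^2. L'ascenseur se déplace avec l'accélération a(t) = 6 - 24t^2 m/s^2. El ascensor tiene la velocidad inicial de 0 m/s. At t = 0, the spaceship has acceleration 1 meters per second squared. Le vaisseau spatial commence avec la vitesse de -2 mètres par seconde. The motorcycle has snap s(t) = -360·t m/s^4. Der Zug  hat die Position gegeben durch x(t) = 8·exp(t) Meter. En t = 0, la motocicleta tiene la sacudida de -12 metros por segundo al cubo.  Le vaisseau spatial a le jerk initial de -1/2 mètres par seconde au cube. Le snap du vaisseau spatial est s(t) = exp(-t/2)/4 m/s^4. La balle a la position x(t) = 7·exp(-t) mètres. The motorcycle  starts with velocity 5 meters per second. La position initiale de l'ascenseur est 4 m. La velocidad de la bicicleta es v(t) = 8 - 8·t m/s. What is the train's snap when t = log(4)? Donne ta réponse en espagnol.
Debemos derivar nuestra ecuación de la posición x(t) = 8·exp(t) 4 veces. Tomando d/dt de x(t), encontramos v(t) = 8·exp(t). Derivando la velocidad, obtenemos la aceleración: a(t) = 8·exp(t). Tomando d/dt de a(t), encontramos j(t) = 8·exp(t). Tomando d/dt de j(t), encontramos s(t) = 8·exp(t). De la ecuación del snap s(t) = 8·exp(t), sustituimos t = log(4) para obtener s = 32.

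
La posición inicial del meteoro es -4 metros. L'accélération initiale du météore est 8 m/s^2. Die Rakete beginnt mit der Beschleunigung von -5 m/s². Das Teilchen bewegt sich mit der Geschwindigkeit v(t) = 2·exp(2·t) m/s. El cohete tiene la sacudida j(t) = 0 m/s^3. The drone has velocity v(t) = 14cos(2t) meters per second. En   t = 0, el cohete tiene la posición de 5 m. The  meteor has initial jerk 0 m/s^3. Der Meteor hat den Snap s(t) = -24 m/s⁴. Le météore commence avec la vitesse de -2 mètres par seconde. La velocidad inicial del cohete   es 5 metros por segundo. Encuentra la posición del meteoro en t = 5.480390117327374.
Necesitamos integrar nuestra ecuación del snap s(t) = -24 4 veces. Tomando ∫s(t)dt y aplicando j(0) = 0, encontramos j(t) = -24·t. La integral de la sacudida es la aceleración. Usando a(0) = 8, obtenemos a(t) = 8 - 12·t^2. Integrando la aceleración y usando la condición inicial v(0) = -2, obtenemos v(t) = -4·t^3 + 8·t - 2. Integrando la velocidad y usando la condición inicial x(0) = -4, obtenemos x(t) = -t^4 + 4·t^2 - 2·t - 4. Usando x(t) = -t^4 + 4·t^2 - 2·t - 4 y sustituyendo t = 5.480390117327374, encontramos x = -796.903829581978.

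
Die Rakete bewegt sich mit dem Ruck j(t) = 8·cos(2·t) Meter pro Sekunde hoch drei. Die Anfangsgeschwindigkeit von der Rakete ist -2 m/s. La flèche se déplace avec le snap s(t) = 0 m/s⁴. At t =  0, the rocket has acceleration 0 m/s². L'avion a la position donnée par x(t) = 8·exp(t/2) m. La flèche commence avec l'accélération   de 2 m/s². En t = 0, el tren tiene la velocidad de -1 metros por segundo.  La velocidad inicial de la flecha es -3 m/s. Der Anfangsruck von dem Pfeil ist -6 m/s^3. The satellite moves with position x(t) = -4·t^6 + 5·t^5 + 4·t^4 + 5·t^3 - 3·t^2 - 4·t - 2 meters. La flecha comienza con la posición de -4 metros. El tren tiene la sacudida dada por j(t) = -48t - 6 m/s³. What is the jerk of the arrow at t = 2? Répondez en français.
Nous devons trouver l'intégrale de notre équation du snap s(t) = 0 1 fois. La primitive du snap est le jerk. En utilisant j(0) = -6, nous obtenons j(t) = -6. De l'équation du jerk j(t) = -6, nous substituons t = 2 pour obtenir j = -6.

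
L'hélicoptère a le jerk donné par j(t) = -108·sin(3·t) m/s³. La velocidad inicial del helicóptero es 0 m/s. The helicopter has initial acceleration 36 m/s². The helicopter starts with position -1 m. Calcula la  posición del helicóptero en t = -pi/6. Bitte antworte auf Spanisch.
Necesitamos integrar nuestra ecuación de la sacudida j(t) = -108·sin(3·t) 3 veces. Integrando la sacudida y usando la condición inicial a(0) = 36, obtenemos a(t) = 36·cos(3·t). Tomando ∫a(t)dt y aplicando v(0) = 0, encontramos v(t) = 12·sin(3·t). La integral de la velocidad, con x(0) = -1, da la posición: x(t) = 3 - 4·cos(3·t). Tenemos la posición x(t) = 3 - 4·cos(3·t). Sustituyendo t = -pi/6: x(-pi/6) = 3.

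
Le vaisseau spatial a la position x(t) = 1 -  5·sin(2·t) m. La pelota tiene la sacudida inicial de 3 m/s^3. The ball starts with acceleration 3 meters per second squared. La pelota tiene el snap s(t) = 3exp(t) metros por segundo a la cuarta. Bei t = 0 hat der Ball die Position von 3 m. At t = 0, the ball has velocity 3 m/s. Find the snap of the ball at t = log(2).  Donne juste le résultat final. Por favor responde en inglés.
s(log(2)) = 6.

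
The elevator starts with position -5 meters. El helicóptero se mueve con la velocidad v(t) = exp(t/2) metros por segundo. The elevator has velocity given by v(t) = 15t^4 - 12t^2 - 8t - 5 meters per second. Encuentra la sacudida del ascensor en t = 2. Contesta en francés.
Nous devons dériver notre équation de la vitesse v(t) = 15·t^4 - 12·t^2 - 8·t - 5 2 fois. La dérivée de la vitesse donne l'accélération: a(t) = 60·t^3 - 24·t - 8. En dérivant l'accélération, nous obtenons le jerk: j(t) = 180·t^2 - 24. De l'équation du jerk j(t) = 180·t^2 - 24, nous substituons t = 2 pour obtenir j = 696.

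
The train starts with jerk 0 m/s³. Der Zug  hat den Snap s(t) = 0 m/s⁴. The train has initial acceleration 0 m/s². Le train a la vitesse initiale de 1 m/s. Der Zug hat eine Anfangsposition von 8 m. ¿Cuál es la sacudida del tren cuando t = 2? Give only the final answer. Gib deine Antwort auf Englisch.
The answer is 0.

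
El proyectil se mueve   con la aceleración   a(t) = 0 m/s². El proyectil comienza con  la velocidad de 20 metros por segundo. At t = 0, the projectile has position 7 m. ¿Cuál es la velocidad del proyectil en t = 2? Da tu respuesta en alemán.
Um dies zu lösen, müssen wir 1 Stammfunktion unserer Gleichung für die Beschleunigung a(t) = 0 finden. Das Integral von der Beschleunigung ist die Geschwindigkeit. Mit v(0) = 20 erhalten wir v(t) = 20. Aus der Gleichung für die Geschwindigkeit v(t) = 20, setzen wir t = 2 ein und erhalten v = 20.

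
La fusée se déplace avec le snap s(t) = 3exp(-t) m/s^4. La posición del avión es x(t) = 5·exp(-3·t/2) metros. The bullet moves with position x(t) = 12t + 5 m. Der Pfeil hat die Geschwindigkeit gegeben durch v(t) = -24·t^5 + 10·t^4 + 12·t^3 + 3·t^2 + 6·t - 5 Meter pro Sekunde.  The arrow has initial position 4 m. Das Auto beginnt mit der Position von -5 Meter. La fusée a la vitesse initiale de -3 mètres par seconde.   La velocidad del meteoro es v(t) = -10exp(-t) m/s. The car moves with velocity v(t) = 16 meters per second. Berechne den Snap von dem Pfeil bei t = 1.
Wir müssen unsere Gleichung für die Geschwindigkeit v(t) = -24·t^5 + 10·t^4 + 12·t^3 + 3·t^2 + 6·t - 5 3-mal ableiten. Durch Ableiten von der Geschwindigkeit erhalten wir die Beschleunigung: a(t) = -120·t^4 + 40·t^3 + 36·t^2 + 6·t + 6. Die Ableitung von der Beschleunigung ergibt den Ruck: j(t) = -480·t^3 + 120·t^2 + 72·t + 6. Durch Ableiten von dem Ruck erhalten wir den Snap: s(t) = -1440·t^2 + 240·t + 72. Mit s(t) = -1440·t^2 + 240·t + 72 und Einsetzen von t = 1, finden wir s = -1128.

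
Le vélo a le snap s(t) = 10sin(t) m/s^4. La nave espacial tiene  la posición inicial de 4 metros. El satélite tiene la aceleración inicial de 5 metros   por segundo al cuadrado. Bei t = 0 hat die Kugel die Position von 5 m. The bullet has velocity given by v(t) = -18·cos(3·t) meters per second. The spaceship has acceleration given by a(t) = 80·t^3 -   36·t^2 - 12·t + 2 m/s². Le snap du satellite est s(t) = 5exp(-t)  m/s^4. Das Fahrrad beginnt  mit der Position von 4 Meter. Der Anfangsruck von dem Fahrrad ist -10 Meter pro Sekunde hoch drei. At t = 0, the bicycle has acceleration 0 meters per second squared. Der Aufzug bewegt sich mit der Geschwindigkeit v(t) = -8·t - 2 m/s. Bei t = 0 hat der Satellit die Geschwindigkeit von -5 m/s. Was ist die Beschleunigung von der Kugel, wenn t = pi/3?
Ausgehend von der Geschwindigkeit v(t) = -18·cos(3·t), nehmen wir 1 Ableitung. Durch Ableiten von der Geschwindigkeit erhalten wir die Beschleunigung: a(t) = 54·sin(3·t). Wir haben die Beschleunigung a(t) = 54·sin(3·t). Durch Einsetzen von t = pi/3: a(pi/3) = 0.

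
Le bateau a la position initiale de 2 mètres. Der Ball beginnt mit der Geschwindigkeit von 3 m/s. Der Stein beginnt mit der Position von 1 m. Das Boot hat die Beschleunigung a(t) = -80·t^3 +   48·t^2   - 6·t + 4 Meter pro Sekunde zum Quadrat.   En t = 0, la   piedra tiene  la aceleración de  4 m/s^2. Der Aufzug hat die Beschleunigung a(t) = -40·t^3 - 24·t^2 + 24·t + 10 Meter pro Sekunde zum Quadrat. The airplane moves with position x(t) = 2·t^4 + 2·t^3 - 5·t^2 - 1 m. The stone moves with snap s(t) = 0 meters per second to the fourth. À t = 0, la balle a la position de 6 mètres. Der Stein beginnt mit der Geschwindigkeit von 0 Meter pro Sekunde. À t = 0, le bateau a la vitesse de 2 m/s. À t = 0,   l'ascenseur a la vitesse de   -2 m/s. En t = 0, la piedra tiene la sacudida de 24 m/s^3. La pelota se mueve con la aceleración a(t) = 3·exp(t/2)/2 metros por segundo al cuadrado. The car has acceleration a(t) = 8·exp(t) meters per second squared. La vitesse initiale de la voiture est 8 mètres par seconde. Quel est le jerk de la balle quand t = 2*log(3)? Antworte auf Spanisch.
Para resolver esto, necesitamos tomar 1 derivada de nuestra ecuación de la aceleración a(t) = 3·exp(t/2)/2. Derivando la aceleración, obtenemos la sacudida: j(t) = 3·exp(t/2)/4. De la ecuación de la sacudida j(t) = 3·exp(t/2)/4, sustituimos t = 2*log(3) para obtener j = 9/4.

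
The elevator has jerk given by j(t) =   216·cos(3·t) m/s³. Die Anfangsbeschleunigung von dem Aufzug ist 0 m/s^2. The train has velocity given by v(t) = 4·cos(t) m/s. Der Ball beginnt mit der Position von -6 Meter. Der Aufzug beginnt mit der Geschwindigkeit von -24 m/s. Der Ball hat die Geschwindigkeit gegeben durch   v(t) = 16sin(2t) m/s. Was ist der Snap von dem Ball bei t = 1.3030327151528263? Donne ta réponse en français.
En partant de la vitesse v(t) = 16·sin(2·t), nous prenons 3 dérivées. La dérivée de la vitesse donne l'accélération: a(t) = 32·cos(2·t). En prenant d/dt de a(t), nous trouvons j(t) = -64·sin(2·t). En dérivant le jerk, nous obtenons le snap: s(t) = -128·cos(2·t). En utilisant s(t) = -128·cos(2·t) et en substituant t = 1.3030327151528263, nous trouvons s = 110.079962836223.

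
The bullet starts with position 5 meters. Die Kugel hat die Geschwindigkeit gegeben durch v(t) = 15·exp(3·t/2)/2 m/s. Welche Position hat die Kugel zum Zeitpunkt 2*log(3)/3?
Ausgehend von der Geschwindigkeit v(t) = 15·exp(3·t/2)/2, nehmen wir 1 Integral. Die Stammfunktion von der Geschwindigkeit ist die Position. Mit x(0) = 5 erhalten wir x(t) = 5·exp(3·t/2). Wir haben die Position x(t) = 5·exp(3·t/2). Durch Einsetzen von t = 2*log(3)/3: x(2*log(3)/3) = 15.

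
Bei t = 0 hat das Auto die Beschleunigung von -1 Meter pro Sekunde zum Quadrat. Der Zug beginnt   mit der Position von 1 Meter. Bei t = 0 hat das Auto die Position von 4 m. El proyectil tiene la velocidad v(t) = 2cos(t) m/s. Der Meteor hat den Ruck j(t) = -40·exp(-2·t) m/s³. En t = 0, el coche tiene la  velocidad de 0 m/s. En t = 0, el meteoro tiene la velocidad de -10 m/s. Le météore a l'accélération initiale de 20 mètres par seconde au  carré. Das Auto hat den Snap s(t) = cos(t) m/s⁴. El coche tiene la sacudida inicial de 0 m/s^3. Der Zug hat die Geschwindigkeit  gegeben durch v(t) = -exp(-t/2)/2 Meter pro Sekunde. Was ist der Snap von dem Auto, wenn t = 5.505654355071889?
Aus der Gleichung für den Snap s(t) = cos(t), setzen wir t = 5.505654355071889 ein und erhalten s = 0.712647799882120.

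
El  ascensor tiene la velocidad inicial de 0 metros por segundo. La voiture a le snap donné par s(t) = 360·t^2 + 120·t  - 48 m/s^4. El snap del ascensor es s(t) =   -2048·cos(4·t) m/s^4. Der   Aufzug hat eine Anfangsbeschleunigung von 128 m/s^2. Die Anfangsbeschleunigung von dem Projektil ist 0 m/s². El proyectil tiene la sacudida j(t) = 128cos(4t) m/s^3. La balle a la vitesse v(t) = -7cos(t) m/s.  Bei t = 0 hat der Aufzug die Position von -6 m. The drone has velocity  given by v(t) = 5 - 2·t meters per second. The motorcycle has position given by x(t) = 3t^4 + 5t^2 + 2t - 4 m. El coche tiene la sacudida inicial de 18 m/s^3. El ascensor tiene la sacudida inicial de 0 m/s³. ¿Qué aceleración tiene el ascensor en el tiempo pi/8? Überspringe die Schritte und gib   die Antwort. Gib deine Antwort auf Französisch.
a(pi/8) = 0.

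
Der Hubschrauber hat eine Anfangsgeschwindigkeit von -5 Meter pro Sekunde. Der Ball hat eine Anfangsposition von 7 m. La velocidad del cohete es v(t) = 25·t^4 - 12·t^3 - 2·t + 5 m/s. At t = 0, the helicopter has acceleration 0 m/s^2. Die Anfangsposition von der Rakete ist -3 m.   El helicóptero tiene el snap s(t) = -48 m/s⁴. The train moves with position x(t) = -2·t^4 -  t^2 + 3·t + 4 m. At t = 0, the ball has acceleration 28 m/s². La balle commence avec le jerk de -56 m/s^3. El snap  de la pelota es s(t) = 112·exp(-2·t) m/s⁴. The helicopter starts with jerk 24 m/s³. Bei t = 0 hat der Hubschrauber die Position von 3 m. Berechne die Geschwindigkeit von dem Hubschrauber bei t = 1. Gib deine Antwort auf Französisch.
En partant du snap s(t) = -48, nous prenons 3 primitives. En intégrant le snap et en utilisant la condition initiale j(0) = 24, nous obtenons j(t) = 24 - 48·t. En prenant ∫j(t)dt et en appliquant a(0) = 0, nous trouvons a(t) = 24·t·(1 - t). En prenant ∫a(t)dt et en appliquant v(0) = -5, nous trouvons v(t) = -8·t^3 + 12·t^2 - 5. En utilisant v(t) = -8·t^3 + 12·t^2 - 5 et en substituant t = 1, nous trouvons v = -1.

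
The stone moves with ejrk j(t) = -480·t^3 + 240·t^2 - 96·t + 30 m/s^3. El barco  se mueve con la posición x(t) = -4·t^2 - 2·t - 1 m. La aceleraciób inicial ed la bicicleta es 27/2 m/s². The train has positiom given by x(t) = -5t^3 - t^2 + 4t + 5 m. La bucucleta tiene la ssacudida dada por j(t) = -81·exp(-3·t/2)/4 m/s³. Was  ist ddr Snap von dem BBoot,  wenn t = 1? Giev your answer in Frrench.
Pour résoudre ceci, nous devons prendre 4 dérivées de notre équation de la position x(t) = -4·t^2 - 2·t - 1. En prenant d/dt de x(t), nous trouvons v(t) = -8·t - 2. En dérivant la vitesse, nous obtenons l'accélération: a(t) = -8. La dérivée de l'accélération donne le jerk: j(t) = 0. En dérivant le jerk, nous obtenons le snap: s(t) = 0. En utilisant s(t) = 0 et en substituant t = 1, nous trouvons s = 0.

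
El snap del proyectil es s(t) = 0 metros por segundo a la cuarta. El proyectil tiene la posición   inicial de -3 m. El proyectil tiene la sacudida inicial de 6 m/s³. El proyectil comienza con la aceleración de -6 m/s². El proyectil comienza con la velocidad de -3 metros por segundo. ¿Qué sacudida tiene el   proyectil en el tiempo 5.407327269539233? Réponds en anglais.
To find the answer, we compute 1 integral of s(t) = 0. Finding the integral of s(t) and using j(0) = 6: j(t) = 6. Using j(t) = 6 and substituting t = 5.407327269539233, we find j = 6.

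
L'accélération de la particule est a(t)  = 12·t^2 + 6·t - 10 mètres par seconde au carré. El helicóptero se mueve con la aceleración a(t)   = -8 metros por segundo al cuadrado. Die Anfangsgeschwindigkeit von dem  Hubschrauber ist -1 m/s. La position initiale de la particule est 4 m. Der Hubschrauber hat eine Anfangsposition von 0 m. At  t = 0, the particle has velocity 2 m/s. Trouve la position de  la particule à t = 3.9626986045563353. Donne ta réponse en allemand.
Wir müssen unsere Gleichung für die Beschleunigung a(t) = 12·t^2 + 6·t - 10 2-mal integrieren. Das Integral von der Beschleunigung ist die Geschwindigkeit. Mit v(0) = 2 erhalten wir v(t) = 4·t^3 + 3·t^2 - 10·t + 2. Die Stammfunktion von der Geschwindigkeit, mit x(0) = 4, ergibt die Position: x(t) = t^4 + t^3 - 5·t^2 + 2·t + 4. Mit x(t) = t^4 + t^3 - 5·t^2 + 2·t + 4 und Einsetzen von t = 3.9626986045563353, finden wir x = 242.220262024466.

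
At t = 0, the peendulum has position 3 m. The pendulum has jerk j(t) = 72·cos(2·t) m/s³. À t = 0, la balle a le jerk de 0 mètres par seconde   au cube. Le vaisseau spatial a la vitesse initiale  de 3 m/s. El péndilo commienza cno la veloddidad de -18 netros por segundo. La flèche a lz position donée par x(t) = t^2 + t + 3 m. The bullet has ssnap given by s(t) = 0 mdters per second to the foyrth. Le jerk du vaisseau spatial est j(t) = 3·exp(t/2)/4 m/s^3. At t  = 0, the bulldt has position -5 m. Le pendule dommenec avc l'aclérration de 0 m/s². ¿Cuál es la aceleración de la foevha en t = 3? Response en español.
Para resolver esto, necesitamos tomar 2 derivadas de nuestra ecuación de la posición x(t) = t^2 + t + 3. La derivada de la posición da la velocidad: v(t) = 2·t + 1. Tomando d/dt de v(t), encontramos a(t) = 2. De la ecuación de la aceleración a(t) = 2, sustituimos t = 3 para obtener a = 2.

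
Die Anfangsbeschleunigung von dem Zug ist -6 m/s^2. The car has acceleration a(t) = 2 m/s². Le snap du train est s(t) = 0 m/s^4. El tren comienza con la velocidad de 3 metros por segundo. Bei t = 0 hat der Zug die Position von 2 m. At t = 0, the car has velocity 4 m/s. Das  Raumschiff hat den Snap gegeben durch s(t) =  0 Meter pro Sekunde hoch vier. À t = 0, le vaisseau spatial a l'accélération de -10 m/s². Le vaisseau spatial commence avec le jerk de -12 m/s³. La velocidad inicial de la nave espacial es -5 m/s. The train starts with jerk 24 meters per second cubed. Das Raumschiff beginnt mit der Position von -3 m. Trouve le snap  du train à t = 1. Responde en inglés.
From the given snap equation s(t) = 0, we substitute t = 1 to get s = 0.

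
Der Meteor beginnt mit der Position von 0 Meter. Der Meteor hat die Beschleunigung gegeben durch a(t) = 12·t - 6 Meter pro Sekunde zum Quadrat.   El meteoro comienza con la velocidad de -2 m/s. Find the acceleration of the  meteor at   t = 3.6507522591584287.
From the given acceleration equation a(t) = 12·t - 6, we substitute t = 3.6507522591584287 to get a = 37.8090271099011.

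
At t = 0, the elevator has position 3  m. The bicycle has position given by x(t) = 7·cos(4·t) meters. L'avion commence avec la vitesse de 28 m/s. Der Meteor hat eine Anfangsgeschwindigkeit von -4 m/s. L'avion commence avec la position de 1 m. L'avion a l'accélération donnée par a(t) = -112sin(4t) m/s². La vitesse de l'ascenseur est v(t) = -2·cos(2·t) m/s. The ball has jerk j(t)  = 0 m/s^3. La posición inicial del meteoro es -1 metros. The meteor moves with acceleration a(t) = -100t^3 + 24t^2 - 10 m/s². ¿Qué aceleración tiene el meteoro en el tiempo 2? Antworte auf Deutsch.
Aus der Gleichung für die Beschleunigung a(t) = -100·t^3 + 24·t^2 - 10, setzen wir t = 2 ein und erhalten a = -714.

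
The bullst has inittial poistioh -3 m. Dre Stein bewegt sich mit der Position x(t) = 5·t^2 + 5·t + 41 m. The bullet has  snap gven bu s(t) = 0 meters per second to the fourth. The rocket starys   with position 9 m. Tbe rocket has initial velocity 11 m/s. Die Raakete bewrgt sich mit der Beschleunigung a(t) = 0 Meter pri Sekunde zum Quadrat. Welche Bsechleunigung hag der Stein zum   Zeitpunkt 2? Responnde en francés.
Nous devons dériver notre équation de la position x(t) = 5·t^2 + 5·t + 41 2 fois. En prenant d/dt de x(t), nous trouvons v(t) = 10·t + 5. En prenant d/dt de v(t), nous trouvons a(t) = 10. De l'équation de l'accélération a(t) = 10, nous substituons t = 2 pour obtenir a = 10.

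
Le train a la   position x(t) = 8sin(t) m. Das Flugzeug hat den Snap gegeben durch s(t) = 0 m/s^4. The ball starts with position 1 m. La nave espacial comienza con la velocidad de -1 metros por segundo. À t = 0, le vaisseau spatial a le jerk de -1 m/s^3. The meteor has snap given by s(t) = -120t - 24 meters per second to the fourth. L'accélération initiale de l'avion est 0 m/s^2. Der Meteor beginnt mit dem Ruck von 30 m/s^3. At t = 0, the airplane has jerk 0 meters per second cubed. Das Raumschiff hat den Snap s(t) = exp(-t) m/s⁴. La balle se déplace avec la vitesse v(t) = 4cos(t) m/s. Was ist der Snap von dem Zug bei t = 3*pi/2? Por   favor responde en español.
Partiendo de la posición x(t) = 8·sin(t), tomamos 4 derivadas. Derivando la posición, obtenemos la velocidad: v(t) = 8·cos(t). Tomando d/dt de v(t), encontramos a(t) = -8·sin(t). Derivando la aceleración, obtenemos la sacudida: j(t) = -8·cos(t). Derivando la sacudida, obtenemos el snap: s(t) = 8·sin(t). Tenemos el snap s(t) = 8·sin(t). Sustituyendo t = 3*pi/2: s(3*pi/2) = -8.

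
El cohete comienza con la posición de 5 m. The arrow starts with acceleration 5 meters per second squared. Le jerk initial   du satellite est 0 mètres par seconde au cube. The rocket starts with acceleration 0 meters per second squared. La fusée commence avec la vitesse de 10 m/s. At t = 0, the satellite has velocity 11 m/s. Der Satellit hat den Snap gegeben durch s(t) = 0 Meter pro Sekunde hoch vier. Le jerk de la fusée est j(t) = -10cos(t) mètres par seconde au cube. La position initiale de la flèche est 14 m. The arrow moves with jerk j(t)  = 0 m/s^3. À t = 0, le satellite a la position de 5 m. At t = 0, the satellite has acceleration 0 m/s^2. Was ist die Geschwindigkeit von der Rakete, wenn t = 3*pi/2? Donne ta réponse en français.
En partant du jerk j(t) = -10·cos(t), nous prenons 2 intégrales. La primitive du jerk, avec a(0) = 0, donne l'accélération: a(t) = -10·sin(t). L'intégrale de l'accélération est la vitesse. En utilisant v(0) = 10, nous obtenons v(t) = 10·cos(t). Nous avons la vitesse v(t) = 10·cos(t). En substituant t = 3*pi/2: v(3*pi/2) = 0.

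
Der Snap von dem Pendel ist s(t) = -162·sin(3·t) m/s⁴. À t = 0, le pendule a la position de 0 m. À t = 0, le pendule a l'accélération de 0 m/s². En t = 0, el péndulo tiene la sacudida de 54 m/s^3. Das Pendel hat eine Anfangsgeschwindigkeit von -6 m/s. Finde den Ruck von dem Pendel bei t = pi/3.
Um dies zu lösen, müssen wir 1 Stammfunktion unserer Gleichung für den Snap s(t) = -162·sin(3·t) finden. Das Integral von dem Snap, mit j(0) = 54, ergibt den Ruck: j(t) = 54·cos(3·t). Mit j(t) = 54·cos(3·t) und Einsetzen von t = pi/3, finden wir j = -54.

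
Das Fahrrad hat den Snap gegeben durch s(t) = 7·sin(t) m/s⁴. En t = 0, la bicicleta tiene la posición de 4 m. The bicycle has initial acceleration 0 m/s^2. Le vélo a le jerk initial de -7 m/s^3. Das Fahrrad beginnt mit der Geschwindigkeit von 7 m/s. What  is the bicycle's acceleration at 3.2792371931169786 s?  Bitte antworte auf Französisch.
Pour résoudre ceci, nous devons prendre 2 intégrales de notre équation du snap s(t) = 7·sin(t). La primitive du snap est le jerk. En utilisant j(0) = -7, nous obtenons j(t) = -7·cos(t). L'intégrale du jerk, avec a(0) = 0, donne l'accélération: a(t) = -7·sin(t). En utilisant a(t) = -7·sin(t) et en substituant t = 3.2792371931169786, nous trouvons a = 0.960472205395012.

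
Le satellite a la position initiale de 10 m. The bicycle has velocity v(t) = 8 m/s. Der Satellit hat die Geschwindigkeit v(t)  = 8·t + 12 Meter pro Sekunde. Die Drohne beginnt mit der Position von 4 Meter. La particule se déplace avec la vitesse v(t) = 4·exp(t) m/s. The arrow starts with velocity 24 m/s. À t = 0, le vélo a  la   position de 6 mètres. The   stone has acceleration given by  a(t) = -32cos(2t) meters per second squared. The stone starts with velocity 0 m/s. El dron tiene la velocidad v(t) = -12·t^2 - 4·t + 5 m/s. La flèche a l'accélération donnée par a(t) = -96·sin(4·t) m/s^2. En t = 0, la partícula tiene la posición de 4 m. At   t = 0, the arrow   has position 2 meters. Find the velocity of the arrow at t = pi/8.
To find the answer, we compute 1 integral of a(t) = -96·sin(4·t). The antiderivative of acceleration, with v(0) = 24, gives velocity: v(t) = 24·cos(4·t). From the given velocity equation v(t) = 24·cos(4·t), we substitute t = pi/8 to get v = 0.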